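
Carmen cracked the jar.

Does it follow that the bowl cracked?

no

Nothing is said about any bowl; only the jar is affected.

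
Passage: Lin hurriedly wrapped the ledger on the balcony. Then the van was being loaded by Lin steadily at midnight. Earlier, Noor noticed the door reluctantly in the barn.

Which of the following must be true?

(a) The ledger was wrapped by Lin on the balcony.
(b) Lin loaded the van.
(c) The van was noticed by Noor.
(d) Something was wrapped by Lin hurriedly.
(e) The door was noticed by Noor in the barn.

(a) Entailed — every conjunct here is already in the original wrapping event.
(b) Not entailed — 'was loading' is progressive on an accomplishment; it does not entail the completed 'loaded'.
(c) Not entailed — Noor noticed the door, not the van; the van belongs to the loading event.
(d) Entailed — the original entails any weakening of itself; this just drops 'on the balcony' and generalizes the patient.
(e) Entailed — dropping 'reluctantly' leaves a sub-description the original still satisfies.

(a), (d), (e)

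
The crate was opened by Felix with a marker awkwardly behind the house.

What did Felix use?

'with a marker' marks the instrument of the opening event.

a marker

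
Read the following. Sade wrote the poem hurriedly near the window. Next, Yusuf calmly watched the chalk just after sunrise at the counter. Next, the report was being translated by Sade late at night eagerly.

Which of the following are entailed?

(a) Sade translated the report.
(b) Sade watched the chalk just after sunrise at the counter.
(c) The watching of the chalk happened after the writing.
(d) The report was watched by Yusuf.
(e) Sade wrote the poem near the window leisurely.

(c)

(a) Not entailed — 'was translating' is progressive on an accomplishment; it does not entail the completed 'translated'.
(b) Not entailed — the passage has Yusuf watching the chalk, not Sade.
(c) Entailed — the narrative places the writing before the watching.
(d) Not entailed — Yusuf watched the chalk, not the report; the report belongs to the translating event.
(e) Not entailed — 'leisurely' adds a manner not in (and inconsistent with) the original.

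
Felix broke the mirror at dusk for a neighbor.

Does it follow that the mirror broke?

'Felix broke the mirror' is the causative; it entails the inchoative 'the mirror broke'.

yes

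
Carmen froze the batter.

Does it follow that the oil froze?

Nothing is said about any oil; only the batter is affected.

no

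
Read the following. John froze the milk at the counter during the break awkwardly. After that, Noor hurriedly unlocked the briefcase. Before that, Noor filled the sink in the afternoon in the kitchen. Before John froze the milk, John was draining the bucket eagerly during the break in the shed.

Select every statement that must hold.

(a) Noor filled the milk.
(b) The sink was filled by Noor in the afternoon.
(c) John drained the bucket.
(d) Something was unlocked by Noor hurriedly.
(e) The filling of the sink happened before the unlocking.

(b), (d), (e)

(a) Not entailed — Noor filled the sink, not the milk; the milk belongs to the freezing event.
(b) Entailed — this follows by dropping conjuncts from the filling event's description.
(c) Not entailed — 'was draining' is progressive on an accomplishment; it does not entail the completed 'drained'.
(d) Entailed — generalizing the patient leaves a sub-description the original still satisfies.
(e) Entailed — the narrative places the filling before the unlocking.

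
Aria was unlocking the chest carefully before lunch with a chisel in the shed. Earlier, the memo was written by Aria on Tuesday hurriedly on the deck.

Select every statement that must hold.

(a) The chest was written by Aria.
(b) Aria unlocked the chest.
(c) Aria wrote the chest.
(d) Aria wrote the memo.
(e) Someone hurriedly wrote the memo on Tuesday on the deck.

(a) Not entailed — Aria wrote the memo, not the chest; the chest belongs to the unlocking event.
(b) Not entailed — 'was unlocking' is progressive on an accomplishment; it does not entail the completed 'unlocked'.
(c) Not entailed — Aria wrote the memo, not the chest; the chest belongs to the unlocking event.
(d) Entailed — the original entails any weakening of itself; this just drops 'on the deck', 'on Tuesday', 'hurriedly'.
(e) Entailed — every conjunct here is already in the original writing event.

(d), (e)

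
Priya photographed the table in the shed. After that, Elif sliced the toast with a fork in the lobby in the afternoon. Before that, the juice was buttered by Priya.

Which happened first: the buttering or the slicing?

The connectives place the buttering before the slicing.

the buttering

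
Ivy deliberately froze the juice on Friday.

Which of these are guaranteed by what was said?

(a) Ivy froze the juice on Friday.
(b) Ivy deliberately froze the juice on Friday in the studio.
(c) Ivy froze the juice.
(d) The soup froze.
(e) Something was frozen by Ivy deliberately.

(a), (c), (e)

(a) Entailed — the original entails any weakening of itself; this just drops 'deliberately'.
(b) Not entailed — 'in the studio' adds information not in the original event.
(c) Entailed — dropping 'deliberately', 'on Friday' leaves a sub-description the original still satisfies.
(d) Not entailed — the juice is what froze, not the soup.
(e) Entailed — every conjunct here is already in the original freezing event.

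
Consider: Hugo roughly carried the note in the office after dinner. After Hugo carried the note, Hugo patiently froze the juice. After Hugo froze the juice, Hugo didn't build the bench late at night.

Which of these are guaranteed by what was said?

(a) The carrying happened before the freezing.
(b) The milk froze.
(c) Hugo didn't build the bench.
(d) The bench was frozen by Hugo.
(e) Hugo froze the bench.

(a) Entailed — the narrative places the carrying before the freezing.
(b) Not entailed — the juice is what froze, not the milk.
(c) Not entailed — dropping 'late at night' under negation is not valid — the original leaves open that Hugo built the bench some other way.
(d) Not entailed — Hugo froze the juice, not the bench; the bench belongs to the building event.
(e) Not entailed — Hugo froze the juice, not the bench; the bench belongs to the building event.

(a)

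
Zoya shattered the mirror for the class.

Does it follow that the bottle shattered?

no

Nothing is said about any bottle; only the mirror is affected.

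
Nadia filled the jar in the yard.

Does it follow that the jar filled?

yes

'Nadia filled the jar' is the causative; it entails the inchoative 'the jar filled'.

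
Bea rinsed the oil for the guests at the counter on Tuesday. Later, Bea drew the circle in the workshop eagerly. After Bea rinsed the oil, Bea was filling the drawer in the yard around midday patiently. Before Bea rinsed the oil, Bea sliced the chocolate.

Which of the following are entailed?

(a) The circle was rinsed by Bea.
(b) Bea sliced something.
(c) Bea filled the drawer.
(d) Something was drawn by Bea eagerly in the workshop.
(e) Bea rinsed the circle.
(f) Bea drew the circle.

(b), (d), (f)

(a) Not entailed — Bea rinsed the oil, not the circle; the circle belongs to the drawing event.
(b) Entailed — the original entails any weakening of itself; this just generalizes the patient.
(c) Not entailed — 'was filling' is progressive on an accomplishment; it does not entail the completed 'filled'.
(d) Entailed — this follows by dropping conjuncts from the drawing event's description.
(e) Not entailed — Bea rinsed the oil, not the circle; the circle belongs to the drawing event.
(f) Entailed — the original entails any weakening of itself; this just drops 'eagerly', 'in the workshop'.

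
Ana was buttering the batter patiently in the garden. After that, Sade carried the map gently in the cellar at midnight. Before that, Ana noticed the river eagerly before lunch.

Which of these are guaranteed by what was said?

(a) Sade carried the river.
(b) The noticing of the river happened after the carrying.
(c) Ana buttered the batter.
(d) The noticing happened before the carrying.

(d)

(a) Not entailed — Sade carried the map, not the river; the river belongs to the noticing event.
(b) Not entailed — the narrative places the noticing before the carrying, not after.
(c) Not entailed — 'was buttering' is progressive on an accomplishment; it does not entail the completed 'buttered'.
(d) Entailed — the narrative places the noticing before the carrying.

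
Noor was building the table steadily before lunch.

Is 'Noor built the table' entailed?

'was building' is progressive; for an accomplishment like 'build the table', it doesn't entail completion.

no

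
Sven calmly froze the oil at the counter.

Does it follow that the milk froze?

no

Nothing is said about any milk; only the oil is affected.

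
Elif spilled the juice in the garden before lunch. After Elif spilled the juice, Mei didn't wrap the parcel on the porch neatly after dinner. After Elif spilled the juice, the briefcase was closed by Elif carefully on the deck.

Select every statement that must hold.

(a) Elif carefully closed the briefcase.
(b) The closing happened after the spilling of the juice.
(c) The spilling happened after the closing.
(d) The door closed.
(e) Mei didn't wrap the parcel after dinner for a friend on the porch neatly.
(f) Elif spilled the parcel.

(a), (b), (e)

(a) Entailed — every conjunct here is already in the original closing event.
(b) Entailed — the narrative places the spilling before the closing.
(c) Not entailed — the narrative places the spilling before the closing, not after.
(d) Not entailed — the briefcase is what closed, not the door.
(e) Entailed — under negation, adding a further restriction is entailed: if no such wrapping event occurred, none occurred for a friend either.
(f) Not entailed — Elif spilled the juice, not the parcel; the parcel belongs to the wrapping event.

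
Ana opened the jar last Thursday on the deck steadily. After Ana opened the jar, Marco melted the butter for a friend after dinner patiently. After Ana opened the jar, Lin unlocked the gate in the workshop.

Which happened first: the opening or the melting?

The connectives place the opening before the melting.

the opening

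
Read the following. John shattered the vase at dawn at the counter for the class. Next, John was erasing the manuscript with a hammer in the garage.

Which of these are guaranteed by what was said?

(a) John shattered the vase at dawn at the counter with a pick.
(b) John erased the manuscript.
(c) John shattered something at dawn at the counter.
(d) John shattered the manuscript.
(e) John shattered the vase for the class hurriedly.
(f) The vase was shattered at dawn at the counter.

(a) Not entailed — 'with a pick' adds information not in the original event.
(b) Not entailed — 'was erasing' is progressive on an accomplishment; it does not entail the completed 'erased'.
(c) Entailed — dropping 'for the class' and generalizing the patient leaves a sub-description the original still satisfies.
(d) Not entailed — John shattered the vase, not the manuscript; the manuscript belongs to the erasing event.
(e) Not entailed — 'hurriedly' adds information not in the original event.
(f) Entailed — dropping 'for the class' and generalizing the agent leaves a sub-description the original still satisfies.

(c), (f)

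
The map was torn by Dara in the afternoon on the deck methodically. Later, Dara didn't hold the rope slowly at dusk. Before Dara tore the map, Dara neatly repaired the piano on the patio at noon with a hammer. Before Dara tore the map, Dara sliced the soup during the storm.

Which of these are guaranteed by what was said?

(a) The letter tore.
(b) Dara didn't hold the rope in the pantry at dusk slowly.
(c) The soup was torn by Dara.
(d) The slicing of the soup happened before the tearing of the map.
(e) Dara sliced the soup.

(b), (d), (e)

(a) Not entailed — the map is what tore, not the letter.
(b) Entailed — under negation, adding a further restriction is entailed: if no such holding event occurred, none occurred in the pantry either.
(c) Not entailed — Dara tore the map, not the soup; the soup belongs to the slicing event.
(d) Entailed — the narrative places the slicing before the tearing.
(e) Entailed — dropping 'during the storm' leaves a sub-description the original still satisfies.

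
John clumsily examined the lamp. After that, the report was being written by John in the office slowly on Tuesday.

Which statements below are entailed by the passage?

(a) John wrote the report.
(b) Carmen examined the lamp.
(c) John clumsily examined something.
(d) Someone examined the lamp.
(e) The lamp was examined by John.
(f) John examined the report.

(a) Not entailed — 'was writing' is progressive on an accomplishment; it does not entail the completed 'wrote'.
(b) Not entailed — the passage has John examining the lamp, not Carmen.
(c) Entailed — this follows by dropping conjuncts from the examining event's description.
(d) Entailed — dropping 'clumsily' and generalizing the agent leaves a sub-description the original still satisfies.
(e) Entailed — dropping 'clumsily' leaves a sub-description the original still satisfies.
(f) Not entailed — John examined the lamp, not the report; the report belongs to the writing event.

(c), (d), (e)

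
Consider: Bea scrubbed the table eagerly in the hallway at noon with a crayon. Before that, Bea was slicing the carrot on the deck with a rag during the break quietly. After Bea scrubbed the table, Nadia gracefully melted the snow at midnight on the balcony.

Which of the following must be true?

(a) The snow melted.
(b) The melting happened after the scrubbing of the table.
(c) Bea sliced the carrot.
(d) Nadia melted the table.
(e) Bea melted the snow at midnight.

(a), (b)

(a) Entailed — 'Nadia melted the snow' is causative; it entails the inchoative 'the snow melted'.
(b) Entailed — the narrative places the scrubbing before the melting.
(c) Not entailed — 'was slicing' is progressive on an accomplishment; it does not entail the completed 'sliced'.
(d) Not entailed — Nadia melted the snow, not the table; the table belongs to the scrubbing event.
(e) Not entailed — the passage has Nadia melting the snow, not Bea.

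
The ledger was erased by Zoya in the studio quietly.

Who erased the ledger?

'Zoya' marks the agent of the erasing event.

Zoya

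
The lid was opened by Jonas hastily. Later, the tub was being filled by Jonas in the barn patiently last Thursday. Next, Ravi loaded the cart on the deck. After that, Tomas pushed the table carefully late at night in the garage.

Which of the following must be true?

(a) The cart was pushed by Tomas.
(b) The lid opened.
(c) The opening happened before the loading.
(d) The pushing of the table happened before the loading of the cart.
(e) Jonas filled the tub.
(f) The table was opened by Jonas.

(a) Not entailed — Tomas pushed the table, not the cart; the cart belongs to the loading event.
(b) Entailed — 'Jonas opened the lid' is causative; it entails the inchoative 'the lid opened'.
(c) Entailed — the narrative places the opening before the loading.
(d) Not entailed — the narrative places the loading before the pushing, not after.
(e) Not entailed — 'was filling' is progressive on an accomplishment; it does not entail the completed 'filled'.
(f) Not entailed — Jonas opened the lid, not the table; the table belongs to the pushing event.

(b), (c)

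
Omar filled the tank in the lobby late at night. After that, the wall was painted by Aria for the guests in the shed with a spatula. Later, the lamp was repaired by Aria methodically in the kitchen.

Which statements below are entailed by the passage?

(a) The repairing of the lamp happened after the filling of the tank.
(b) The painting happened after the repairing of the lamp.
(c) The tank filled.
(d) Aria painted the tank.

(a) Entailed — the narrative places the filling before the repairing.
(b) Not entailed — the narrative places the painting before the repairing, not after.
(c) Entailed — 'Omar filled the tank' is causative; it entails the inchoative 'the tank filled'.
(d) Not entailed — Aria painted the wall, not the tank; the tank belongs to the filling event.

(a), (c)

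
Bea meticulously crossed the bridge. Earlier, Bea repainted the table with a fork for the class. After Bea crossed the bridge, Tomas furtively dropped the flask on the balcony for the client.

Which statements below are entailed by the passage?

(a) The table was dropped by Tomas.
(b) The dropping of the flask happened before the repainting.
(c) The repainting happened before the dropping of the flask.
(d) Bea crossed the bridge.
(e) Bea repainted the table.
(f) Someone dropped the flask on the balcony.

(c), (d), (e), (f)

(a) Not entailed — Tomas dropped the flask, not the table; the table belongs to the repainting event.
(b) Not entailed — the narrative places the repainting before the dropping, not after.
(c) Entailed — the narrative places the repainting before the dropping.
(d) Entailed — the original entails any weakening of itself; this just drops 'meticulously'.
(e) Entailed — this follows by dropping conjuncts from the repainting event's description.
(f) Entailed — dropping 'furtively', 'for the client' and generalizing the agent leaves a sub-description the original still satisfies.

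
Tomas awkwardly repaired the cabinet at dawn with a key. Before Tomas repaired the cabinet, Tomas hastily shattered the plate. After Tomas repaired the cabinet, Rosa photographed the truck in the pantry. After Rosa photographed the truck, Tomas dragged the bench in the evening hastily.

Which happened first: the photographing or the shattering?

The connectives place the shattering before the photographing.

the shattering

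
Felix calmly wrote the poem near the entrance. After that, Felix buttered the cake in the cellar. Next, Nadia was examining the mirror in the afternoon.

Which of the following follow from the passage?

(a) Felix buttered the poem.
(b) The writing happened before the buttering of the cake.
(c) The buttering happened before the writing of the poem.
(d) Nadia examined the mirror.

(b), (d)

(a) Not entailed — Felix buttered the cake, not the poem; the poem belongs to the writing event.
(b) Entailed — the narrative places the writing before the buttering.
(c) Not entailed — the narrative places the writing before the buttering, not after.
(d) Entailed — 'examine' is an activity; 'was examining' entails that some examining happened, so 'examined' holds.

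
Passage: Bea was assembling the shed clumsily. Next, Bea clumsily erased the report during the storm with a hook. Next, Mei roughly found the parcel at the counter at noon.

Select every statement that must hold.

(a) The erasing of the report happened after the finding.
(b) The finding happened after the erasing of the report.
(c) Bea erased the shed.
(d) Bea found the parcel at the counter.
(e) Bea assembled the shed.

(b)

(a) Not entailed — the narrative places the erasing before the finding, not after.
(b) Entailed — the narrative places the erasing before the finding.
(c) Not entailed — Bea erased the report, not the shed; the shed belongs to the assembling event.
(d) Not entailed — the passage has Mei finding the parcel, not Bea.
(e) Not entailed — 'was assembling' is progressive on an accomplishment; it does not entail the completed 'assembled'.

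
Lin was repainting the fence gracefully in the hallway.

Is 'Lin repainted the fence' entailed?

'was repainting' is progressive; for an accomplishment like 'repaint the fence', it doesn't entail completion.

no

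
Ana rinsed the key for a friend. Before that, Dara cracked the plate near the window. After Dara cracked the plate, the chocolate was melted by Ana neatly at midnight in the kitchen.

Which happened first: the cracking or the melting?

the cracking

The connectives place the cracking before the melting.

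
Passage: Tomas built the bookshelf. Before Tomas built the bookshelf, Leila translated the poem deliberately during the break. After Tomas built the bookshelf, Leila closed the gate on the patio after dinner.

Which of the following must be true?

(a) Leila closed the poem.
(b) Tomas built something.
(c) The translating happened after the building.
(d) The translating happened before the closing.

(a) Not entailed — Leila closed the gate, not the poem; the poem belongs to the translating event.
(b) Entailed — this follows by dropping conjuncts from the building event's description.
(c) Not entailed — the narrative places the translating before the building, not after.
(d) Entailed — the narrative places the translating before the closing.

(b), (d)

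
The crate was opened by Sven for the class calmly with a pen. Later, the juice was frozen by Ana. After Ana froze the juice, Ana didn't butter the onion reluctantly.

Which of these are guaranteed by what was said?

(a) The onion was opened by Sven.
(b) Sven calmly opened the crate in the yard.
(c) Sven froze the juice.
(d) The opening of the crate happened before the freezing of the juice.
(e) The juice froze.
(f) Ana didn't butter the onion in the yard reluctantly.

(a) Not entailed — Sven opened the crate, not the onion; the onion belongs to the buttering event.
(b) Not entailed — 'in the yard' adds information not in the original event.
(c) Not entailed — the passage has Ana freezing the juice, not Sven.
(d) Entailed — the narrative places the opening before the freezing.
(e) Entailed — 'Ana froze the juice' is causative; it entails the inchoative 'the juice froze'.
(f) Entailed — under negation, adding a further restriction is entailed: if no such buttering event occurred, none occurred in the yard either.

(d), (e), (f)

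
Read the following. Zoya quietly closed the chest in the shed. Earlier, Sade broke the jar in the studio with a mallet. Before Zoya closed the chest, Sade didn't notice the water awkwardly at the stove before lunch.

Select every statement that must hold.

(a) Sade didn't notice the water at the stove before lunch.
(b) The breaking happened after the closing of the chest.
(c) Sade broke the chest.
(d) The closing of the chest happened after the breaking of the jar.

(d)

(a) Not entailed — dropping 'awkwardly' under negation is not valid — the original leaves open that Sade noticed the water some other way.
(b) Not entailed — the narrative places the breaking before the closing, not after.
(c) Not entailed — Sade broke the jar, not the chest; the chest belongs to the closing event.
(d) Entailed — the narrative places the breaking before the closing.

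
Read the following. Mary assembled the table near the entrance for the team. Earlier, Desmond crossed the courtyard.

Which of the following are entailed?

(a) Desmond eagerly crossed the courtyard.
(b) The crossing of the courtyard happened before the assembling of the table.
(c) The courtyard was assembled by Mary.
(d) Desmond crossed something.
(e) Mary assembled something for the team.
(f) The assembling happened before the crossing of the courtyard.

(a) Not entailed — 'eagerly' adds information not in the original event.
(b) Entailed — the narrative places the crossing before the assembling.
(c) Not entailed — Mary assembled the table, not the courtyard; the courtyard belongs to the crossing event.
(d) Entailed — every conjunct here is already in the original crossing event.
(e) Entailed — every conjunct here is already in the original assembling event.
(f) Not entailed — the narrative places the crossing before the assembling, not after.

(b), (d), (e)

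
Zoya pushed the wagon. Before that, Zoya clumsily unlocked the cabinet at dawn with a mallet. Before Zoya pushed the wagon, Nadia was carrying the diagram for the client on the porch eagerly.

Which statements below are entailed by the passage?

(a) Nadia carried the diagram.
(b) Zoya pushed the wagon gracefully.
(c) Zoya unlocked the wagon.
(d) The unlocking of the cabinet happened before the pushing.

(a) Entailed — 'carry' is an activity; 'was carrying' entails that some carrying happened, so 'carried' holds.
(b) Not entailed — 'gracefully' adds information not in the original event.
(c) Not entailed — Zoya unlocked the cabinet, not the wagon; the wagon belongs to the pushing event.
(d) Entailed — the narrative places the unlocking before the pushing.

(a), (d)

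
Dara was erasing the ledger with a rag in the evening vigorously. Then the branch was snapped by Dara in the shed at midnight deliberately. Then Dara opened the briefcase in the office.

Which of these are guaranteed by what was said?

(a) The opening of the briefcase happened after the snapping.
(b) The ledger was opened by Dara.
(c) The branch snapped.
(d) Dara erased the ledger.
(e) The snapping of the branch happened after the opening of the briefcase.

(a), (c)

(a) Entailed — the narrative places the snapping before the opening.
(b) Not entailed — Dara opened the briefcase, not the ledger; the ledger belongs to the erasing event.
(c) Entailed — 'Dara snapped the branch' is causative; it entails the inchoative 'the branch snapped'.
(d) Not entailed — 'was erasing' is progressive on an accomplishment; it does not entail the completed 'erased'.
(e) Not entailed — the narrative places the snapping before the opening, not after.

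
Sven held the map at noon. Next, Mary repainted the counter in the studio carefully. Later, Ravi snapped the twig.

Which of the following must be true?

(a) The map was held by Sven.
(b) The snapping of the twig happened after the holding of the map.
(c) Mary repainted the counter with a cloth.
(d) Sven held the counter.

(a), (b)

(a) Entailed — this follows by dropping conjuncts from the holding event's description.
(b) Entailed — the narrative places the holding before the snapping.
(c) Not entailed — 'with a cloth' adds information not in the original event.
(d) Not entailed — Sven held the map, not the counter; the counter belongs to the repainting event.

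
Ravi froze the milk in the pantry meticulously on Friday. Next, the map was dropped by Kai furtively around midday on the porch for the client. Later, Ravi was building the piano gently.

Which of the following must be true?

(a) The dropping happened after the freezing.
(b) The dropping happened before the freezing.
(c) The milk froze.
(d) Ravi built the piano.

(a) Entailed — the narrative places the freezing before the dropping.
(b) Not entailed — the narrative places the freezing before the dropping, not after.
(c) Entailed — 'Ravi froze the milk' is causative; it entails the inchoative 'the milk froze'.
(d) Not entailed — 'was building' is progressive on an accomplishment; it does not entail the completed 'built'.

(a), (c)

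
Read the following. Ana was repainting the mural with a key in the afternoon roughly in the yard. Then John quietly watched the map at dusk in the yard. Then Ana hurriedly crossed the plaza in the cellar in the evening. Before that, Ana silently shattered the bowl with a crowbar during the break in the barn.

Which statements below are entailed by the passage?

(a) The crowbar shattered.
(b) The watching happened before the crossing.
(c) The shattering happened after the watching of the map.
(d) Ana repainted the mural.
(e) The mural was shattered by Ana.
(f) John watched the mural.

(b)

(a) Not entailed — the bowl is what shattered, not the crowbar.
(b) Entailed — the narrative places the watching before the crossing.
(c) Not entailed — the narrative doesn't order the watching relative to the shattering.
(d) Not entailed — 'was repainting' is progressive on an accomplishment; it does not entail the completed 'repainted'.
(e) Not entailed — Ana shattered the bowl, not the mural; the mural belongs to the repainting event.
(f) Not entailed — John watched the map, not the mural; the mural belongs to the repainting event.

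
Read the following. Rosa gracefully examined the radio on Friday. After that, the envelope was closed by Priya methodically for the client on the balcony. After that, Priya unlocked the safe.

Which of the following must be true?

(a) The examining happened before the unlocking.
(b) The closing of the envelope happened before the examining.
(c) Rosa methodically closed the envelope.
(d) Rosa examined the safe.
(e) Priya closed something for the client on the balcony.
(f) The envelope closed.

(a), (e), (f)

(a) Entailed — the narrative places the examining before the unlocking.
(b) Not entailed — the narrative places the examining before the closing, not after.
(c) Not entailed — the passage has Priya closing the envelope, not Rosa.
(d) Not entailed — Rosa examined the radio, not the safe; the safe belongs to the unlocking event.
(e) Entailed — the original entails any weakening of itself; this just drops 'methodically' and generalizes the patient.
(f) Entailed — 'Priya closed the envelope' is causative; it entails the inchoative 'the envelope closed'.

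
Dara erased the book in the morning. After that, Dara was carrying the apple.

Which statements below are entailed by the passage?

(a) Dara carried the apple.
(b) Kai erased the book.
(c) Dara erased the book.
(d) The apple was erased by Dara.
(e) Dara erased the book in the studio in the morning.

(a), (c)

(a) Entailed — 'carry' is an activity; 'was carrying' entails that some carrying happened, so 'carried' holds.
(b) Not entailed — the passage has Dara erasing the book, not Kai.
(c) Entailed — dropping 'in the morning' leaves a sub-description the original still satisfies.
(d) Not entailed — Dara erased the book, not the apple; the apple belongs to the carrying event.
(e) Not entailed — 'in the studio' adds information not in the original event.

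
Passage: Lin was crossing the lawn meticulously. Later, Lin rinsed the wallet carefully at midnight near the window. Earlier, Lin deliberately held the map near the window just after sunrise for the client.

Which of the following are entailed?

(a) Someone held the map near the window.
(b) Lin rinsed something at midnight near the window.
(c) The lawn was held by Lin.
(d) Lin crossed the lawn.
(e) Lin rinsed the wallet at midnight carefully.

(a) Entailed — every conjunct here is already in the original holding event.
(b) Entailed — dropping 'carefully' and generalizing the patient leaves a sub-description the original still satisfies.
(c) Not entailed — Lin held the map, not the lawn; the lawn belongs to the crossing event.
(d) Not entailed — 'was crossing' is progressive on an accomplishment; it does not entail the completed 'crossed'.
(e) Entailed — this follows by dropping conjuncts from the rinsing event's description.

(a), (b), (e)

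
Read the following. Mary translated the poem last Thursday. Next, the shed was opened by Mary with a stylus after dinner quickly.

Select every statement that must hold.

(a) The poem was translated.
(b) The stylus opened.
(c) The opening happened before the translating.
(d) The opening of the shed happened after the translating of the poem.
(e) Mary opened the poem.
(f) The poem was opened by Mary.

(a) Entailed — dropping 'last Thursday' and generalizing the agent leaves a sub-description the original still satisfies.
(b) Not entailed — the shed is what opened, not the stylus.
(c) Not entailed — the narrative places the translating before the opening, not after.
(d) Entailed — the narrative places the translating before the opening.
(e) Not entailed — Mary opened the shed, not the poem; the poem belongs to the translating event.
(f) Not entailed — Mary opened the shed, not the poem; the poem belongs to the translating event.

(a), (d)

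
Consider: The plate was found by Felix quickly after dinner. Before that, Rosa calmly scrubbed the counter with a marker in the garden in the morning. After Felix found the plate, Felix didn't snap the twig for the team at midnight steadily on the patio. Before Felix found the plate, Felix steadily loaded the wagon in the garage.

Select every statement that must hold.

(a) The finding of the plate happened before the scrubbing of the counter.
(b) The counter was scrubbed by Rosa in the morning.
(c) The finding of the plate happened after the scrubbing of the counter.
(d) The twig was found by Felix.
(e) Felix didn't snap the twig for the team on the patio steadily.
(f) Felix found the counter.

(a) Not entailed — the narrative places the scrubbing before the finding, not after.
(b) Entailed — the original entails any weakening of itself; this just drops 'calmly', 'in the garden', 'with a marker'.
(c) Entailed — the narrative places the scrubbing before the finding.
(d) Not entailed — Felix found the plate, not the twig; the twig belongs to the snapping event.
(e) Not entailed — dropping 'at midnight' under negation is not valid — the original leaves open that Felix snapped the twig some other way.
(f) Not entailed — Felix found the plate, not the counter; the counter belongs to the scrubbing event.

(b), (c)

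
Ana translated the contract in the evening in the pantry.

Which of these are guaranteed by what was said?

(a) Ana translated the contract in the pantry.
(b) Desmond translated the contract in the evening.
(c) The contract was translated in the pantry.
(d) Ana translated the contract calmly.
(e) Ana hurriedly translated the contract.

(a) Entailed — dropping 'in the evening' leaves a sub-description the original still satisfies.
(b) Not entailed — the passage has Ana translating the contract, not Desmond.
(c) Entailed — every conjunct here is already in the original translating event.
(d) Not entailed — 'calmly' adds information not in the original event.
(e) Not entailed — 'hurriedly' adds information not in the original event.

(a), (c)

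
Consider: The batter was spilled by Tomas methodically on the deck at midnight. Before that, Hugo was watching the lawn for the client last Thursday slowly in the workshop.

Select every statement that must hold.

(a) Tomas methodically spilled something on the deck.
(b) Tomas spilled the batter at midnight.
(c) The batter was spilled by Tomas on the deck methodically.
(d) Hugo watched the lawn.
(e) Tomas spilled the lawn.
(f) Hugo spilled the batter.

(a), (b), (c), (d)

(a) Entailed — the original entails any weakening of itself; this just drops 'at midnight' and generalizes the patient.
(b) Entailed — the original entails any weakening of itself; this just drops 'on the deck', 'methodically'.
(c) Entailed — dropping 'at midnight' leaves a sub-description the original still satisfies.
(d) Entailed — 'watch' is an activity; 'was watching' entails that some watching happened, so 'watched' holds.
(e) Not entailed — Tomas spilled the batter, not the lawn; the lawn belongs to the watching event.
(f) Not entailed — the passage has Tomas spilling the batter, not Hugo.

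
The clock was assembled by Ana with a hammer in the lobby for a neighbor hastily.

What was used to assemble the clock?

a hammer

'with a hammer' marks the instrument of the assembling event.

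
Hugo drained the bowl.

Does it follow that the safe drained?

Nothing is said about any safe; only the bowl is affected.

no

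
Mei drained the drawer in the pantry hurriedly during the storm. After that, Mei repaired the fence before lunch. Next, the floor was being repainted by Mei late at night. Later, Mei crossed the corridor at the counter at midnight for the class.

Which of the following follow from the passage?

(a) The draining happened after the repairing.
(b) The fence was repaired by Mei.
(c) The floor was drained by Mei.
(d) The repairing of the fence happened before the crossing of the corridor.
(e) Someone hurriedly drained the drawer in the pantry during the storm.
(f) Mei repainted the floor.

(a) Not entailed — the narrative places the draining before the repairing, not after.
(b) Entailed — every conjunct here is already in the original repairing event.
(c) Not entailed — Mei drained the drawer, not the floor; the floor belongs to the repainting event.
(d) Entailed — the narrative places the repairing before the crossing.
(e) Entailed — the original entails any weakening of itself; this just generalizes the agent.
(f) Not entailed — 'was repainting' is progressive on an accomplishment; it does not entail the completed 'repainted'.

(b), (d), (e)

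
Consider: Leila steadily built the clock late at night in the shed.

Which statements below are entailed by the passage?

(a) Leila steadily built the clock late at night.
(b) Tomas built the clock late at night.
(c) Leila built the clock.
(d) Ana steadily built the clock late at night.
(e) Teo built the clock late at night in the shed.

(a), (c)

(a) Entailed — this follows by dropping conjuncts from the building event's description.
(b) Not entailed — the passage has Leila building the clock, not Tomas.
(c) Entailed — this follows by dropping conjuncts from the building event's description.
(d) Not entailed — the passage has Leila building the clock, not Ana.
(e) Not entailed — the passage has Leila building the clock, not Teo.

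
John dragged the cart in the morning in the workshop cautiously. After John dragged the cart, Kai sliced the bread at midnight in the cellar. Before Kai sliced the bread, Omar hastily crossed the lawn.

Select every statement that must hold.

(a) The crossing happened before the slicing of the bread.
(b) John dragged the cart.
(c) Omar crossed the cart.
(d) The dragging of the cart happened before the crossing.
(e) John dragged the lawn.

(a), (b)

(a) Entailed — the narrative places the crossing before the slicing.
(b) Entailed — dropping 'in the workshop', 'in the morning', 'cautiously' leaves a sub-description the original still satisfies.
(c) Not entailed — Omar crossed the lawn, not the cart; the cart belongs to the dragging event.
(d) Not entailed — the narrative doesn't order the dragging relative to the crossing.
(e) Not entailed — John dragged the cart, not the lawn; the lawn belongs to the crossing event.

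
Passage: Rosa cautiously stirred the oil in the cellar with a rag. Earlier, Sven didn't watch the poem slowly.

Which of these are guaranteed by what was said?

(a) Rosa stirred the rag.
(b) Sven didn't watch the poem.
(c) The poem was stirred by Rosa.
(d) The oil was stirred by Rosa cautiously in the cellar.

(d)

(a) Not entailed — the rag is the instrument, not what was stirred.
(b) Not entailed — dropping 'slowly' under negation is not valid — the original leaves open that Sven watched the poem some other way.
(c) Not entailed — Rosa stirred the oil, not the poem; the poem belongs to the watching event.
(d) Entailed — every conjunct here is already in the original stirring event.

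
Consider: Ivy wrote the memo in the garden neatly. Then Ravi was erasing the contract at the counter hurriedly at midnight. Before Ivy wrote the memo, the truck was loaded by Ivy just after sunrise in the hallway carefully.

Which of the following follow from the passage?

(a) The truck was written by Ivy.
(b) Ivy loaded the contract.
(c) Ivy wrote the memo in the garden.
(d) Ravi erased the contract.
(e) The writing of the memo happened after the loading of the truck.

(c), (e)

(a) Not entailed — Ivy wrote the memo, not the truck; the truck belongs to the loading event.
(b) Not entailed — Ivy loaded the truck, not the contract; the contract belongs to the erasing event.
(c) Entailed — dropping 'neatly' leaves a sub-description the original still satisfies.
(d) Not entailed — 'was erasing' is progressive on an accomplishment; it does not entail the completed 'erased'.
(e) Entailed — the narrative places the loading before the writing.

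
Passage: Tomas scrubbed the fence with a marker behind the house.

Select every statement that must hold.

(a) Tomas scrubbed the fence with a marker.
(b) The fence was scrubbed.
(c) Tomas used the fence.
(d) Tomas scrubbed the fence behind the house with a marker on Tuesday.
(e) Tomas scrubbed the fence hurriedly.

(a), (b)

(a) Entailed — the original entails any weakening of itself; this just drops 'behind the house'.
(b) Entailed — this follows by dropping conjuncts from the scrubbing event's description.
(c) Not entailed — the fence is the patient, not an instrument — Tomas used a marker.
(d) Not entailed — 'on Tuesday' adds information not in the original event.
(e) Not entailed — 'hurriedly' adds information not in the original event.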